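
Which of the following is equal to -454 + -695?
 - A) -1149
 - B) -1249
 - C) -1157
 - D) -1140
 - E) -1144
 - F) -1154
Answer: A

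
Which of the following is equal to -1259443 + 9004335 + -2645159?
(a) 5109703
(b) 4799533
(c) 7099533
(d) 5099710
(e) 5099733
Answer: e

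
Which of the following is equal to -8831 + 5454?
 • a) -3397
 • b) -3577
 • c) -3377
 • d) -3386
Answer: c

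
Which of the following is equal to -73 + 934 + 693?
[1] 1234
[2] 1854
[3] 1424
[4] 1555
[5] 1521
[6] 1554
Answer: 6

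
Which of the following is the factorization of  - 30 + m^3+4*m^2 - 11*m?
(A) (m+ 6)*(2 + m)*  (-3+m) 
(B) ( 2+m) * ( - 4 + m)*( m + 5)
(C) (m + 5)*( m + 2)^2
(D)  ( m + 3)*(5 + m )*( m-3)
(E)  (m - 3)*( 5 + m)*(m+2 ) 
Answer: E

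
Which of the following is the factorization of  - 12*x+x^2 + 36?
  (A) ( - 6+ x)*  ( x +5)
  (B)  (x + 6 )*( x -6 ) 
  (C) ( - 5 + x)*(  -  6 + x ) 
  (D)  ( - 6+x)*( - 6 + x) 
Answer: D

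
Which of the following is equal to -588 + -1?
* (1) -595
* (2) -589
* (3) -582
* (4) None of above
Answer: 2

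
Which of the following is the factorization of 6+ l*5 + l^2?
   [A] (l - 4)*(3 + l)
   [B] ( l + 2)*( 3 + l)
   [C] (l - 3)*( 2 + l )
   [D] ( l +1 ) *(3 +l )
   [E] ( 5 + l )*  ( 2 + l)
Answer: B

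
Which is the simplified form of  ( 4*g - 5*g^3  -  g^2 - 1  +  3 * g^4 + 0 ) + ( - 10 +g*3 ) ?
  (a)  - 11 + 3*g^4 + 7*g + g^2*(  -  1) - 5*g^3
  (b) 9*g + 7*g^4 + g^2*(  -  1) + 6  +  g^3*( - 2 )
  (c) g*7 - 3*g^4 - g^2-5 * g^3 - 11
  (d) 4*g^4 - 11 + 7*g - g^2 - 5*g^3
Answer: a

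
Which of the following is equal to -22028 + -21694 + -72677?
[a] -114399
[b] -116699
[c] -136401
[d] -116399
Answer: d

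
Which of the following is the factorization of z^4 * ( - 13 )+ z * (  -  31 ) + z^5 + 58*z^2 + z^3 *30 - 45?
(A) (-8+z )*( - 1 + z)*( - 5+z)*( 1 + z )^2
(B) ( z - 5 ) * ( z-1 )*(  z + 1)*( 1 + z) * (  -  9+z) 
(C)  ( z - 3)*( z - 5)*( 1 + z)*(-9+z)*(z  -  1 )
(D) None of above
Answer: B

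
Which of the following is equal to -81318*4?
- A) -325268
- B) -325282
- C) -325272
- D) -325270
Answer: C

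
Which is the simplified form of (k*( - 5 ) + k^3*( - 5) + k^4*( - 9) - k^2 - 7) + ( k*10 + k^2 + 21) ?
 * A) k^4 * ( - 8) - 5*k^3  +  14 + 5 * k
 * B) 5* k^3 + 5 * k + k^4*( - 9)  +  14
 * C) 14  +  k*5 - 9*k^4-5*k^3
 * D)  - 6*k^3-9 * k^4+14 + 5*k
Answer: C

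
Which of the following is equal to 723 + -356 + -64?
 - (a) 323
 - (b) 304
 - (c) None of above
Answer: c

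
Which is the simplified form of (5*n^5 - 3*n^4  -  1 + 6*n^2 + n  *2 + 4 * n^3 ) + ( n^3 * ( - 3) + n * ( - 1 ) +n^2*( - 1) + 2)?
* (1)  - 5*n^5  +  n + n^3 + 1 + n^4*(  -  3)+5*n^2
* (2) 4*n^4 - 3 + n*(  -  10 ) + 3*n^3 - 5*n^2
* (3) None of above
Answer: 3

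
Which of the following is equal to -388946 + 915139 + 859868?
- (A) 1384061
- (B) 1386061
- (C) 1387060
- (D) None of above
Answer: B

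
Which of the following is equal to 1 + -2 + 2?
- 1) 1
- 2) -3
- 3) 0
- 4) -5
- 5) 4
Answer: 1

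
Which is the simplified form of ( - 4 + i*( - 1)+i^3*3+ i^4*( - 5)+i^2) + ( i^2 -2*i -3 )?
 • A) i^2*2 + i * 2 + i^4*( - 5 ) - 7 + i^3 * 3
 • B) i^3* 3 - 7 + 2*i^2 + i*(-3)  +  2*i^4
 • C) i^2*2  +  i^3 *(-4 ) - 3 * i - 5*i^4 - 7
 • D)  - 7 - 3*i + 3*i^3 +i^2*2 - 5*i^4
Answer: D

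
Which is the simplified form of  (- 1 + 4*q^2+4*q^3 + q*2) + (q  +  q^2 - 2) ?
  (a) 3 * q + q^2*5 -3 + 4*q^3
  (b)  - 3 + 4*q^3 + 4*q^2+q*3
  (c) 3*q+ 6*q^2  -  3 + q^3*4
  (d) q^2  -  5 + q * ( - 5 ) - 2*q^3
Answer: a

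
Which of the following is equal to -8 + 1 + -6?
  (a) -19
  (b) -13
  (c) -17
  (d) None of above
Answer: b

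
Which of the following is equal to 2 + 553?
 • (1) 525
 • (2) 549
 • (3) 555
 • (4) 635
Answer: 3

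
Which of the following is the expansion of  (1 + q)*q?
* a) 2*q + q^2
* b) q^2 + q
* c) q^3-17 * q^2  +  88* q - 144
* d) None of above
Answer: b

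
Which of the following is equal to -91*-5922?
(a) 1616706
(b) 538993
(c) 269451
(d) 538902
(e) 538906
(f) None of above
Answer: d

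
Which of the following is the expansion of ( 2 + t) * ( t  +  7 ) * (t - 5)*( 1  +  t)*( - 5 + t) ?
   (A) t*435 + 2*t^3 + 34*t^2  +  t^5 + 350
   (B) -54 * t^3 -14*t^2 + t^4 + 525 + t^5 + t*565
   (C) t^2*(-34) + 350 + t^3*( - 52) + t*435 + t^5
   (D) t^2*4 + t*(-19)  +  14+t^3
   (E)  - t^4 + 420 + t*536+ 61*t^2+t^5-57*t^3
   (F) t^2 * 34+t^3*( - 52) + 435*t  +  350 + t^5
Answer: F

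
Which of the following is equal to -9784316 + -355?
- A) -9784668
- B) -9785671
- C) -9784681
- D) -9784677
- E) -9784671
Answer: E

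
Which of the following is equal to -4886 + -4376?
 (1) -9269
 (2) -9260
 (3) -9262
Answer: 3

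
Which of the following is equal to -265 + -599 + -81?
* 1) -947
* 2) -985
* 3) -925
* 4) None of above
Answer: 4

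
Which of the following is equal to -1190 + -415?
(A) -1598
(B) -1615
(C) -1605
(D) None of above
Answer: C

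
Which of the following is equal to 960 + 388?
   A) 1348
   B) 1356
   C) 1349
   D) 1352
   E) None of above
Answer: A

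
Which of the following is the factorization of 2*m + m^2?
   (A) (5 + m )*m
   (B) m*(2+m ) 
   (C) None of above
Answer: B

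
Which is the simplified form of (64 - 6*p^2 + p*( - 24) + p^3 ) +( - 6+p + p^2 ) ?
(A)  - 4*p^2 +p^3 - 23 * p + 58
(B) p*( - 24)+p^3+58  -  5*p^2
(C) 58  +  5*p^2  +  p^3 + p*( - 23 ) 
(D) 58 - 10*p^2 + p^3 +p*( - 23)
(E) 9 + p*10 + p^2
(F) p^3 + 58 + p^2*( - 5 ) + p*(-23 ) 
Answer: F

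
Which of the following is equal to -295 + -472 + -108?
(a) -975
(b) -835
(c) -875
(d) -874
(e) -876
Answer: c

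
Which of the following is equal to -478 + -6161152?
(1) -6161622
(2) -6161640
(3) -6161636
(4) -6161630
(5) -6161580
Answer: 4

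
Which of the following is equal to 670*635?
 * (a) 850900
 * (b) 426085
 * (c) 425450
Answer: c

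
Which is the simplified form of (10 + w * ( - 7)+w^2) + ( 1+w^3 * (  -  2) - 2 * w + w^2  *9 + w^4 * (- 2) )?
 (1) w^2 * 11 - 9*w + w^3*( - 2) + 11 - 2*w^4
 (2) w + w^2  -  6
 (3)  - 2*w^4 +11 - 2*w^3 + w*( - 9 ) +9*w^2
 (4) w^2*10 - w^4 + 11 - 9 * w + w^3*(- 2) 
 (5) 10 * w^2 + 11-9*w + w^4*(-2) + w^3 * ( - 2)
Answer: 5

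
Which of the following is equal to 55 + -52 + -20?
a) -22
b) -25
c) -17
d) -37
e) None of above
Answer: c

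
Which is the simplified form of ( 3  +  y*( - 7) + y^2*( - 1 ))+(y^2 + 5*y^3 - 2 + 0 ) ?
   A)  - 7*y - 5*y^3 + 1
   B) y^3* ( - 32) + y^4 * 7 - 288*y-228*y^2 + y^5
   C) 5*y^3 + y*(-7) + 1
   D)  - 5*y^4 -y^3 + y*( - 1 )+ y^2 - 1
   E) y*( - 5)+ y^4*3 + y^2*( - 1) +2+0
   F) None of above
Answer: C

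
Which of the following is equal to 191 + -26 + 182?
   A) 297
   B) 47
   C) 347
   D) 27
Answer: C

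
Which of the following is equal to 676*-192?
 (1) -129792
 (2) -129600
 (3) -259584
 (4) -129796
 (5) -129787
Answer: 1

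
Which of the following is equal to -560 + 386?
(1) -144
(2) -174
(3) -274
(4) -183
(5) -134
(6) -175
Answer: 2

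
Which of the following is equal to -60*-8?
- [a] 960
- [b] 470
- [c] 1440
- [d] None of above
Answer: d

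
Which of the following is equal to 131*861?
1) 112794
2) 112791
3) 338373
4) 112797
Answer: 2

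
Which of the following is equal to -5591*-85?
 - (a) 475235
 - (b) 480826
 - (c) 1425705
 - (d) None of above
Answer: a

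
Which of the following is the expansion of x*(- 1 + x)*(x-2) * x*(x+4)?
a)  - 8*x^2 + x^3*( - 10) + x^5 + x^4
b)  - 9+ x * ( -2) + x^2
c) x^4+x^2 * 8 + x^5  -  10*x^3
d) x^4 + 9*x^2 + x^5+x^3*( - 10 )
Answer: c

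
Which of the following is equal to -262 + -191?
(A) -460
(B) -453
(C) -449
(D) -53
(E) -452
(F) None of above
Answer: B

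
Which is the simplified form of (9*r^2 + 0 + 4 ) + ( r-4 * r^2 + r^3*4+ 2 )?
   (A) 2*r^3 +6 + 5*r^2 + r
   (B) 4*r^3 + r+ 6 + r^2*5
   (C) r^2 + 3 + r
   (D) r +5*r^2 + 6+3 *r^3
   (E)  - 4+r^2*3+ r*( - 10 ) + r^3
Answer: B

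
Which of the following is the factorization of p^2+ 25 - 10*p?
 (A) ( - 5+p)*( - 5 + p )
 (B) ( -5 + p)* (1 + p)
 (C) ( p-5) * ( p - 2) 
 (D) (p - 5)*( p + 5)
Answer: A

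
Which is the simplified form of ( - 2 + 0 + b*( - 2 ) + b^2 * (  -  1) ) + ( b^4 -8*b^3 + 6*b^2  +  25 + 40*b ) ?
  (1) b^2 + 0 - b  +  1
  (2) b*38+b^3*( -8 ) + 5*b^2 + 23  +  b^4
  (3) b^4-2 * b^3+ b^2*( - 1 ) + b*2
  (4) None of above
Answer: 2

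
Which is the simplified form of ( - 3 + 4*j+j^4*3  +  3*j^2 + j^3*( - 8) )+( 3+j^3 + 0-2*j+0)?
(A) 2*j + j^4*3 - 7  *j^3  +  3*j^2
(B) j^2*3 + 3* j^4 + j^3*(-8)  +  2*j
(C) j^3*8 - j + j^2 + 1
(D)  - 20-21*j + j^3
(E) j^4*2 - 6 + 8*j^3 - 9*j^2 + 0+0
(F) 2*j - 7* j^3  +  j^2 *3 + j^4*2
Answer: A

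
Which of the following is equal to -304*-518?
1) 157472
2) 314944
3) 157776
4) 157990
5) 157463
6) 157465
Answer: 1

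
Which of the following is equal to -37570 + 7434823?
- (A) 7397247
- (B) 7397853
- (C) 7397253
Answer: C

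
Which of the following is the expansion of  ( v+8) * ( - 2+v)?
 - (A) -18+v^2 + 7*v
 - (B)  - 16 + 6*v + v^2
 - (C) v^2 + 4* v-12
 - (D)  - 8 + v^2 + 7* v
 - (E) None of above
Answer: B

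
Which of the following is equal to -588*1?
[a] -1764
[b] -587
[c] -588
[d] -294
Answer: c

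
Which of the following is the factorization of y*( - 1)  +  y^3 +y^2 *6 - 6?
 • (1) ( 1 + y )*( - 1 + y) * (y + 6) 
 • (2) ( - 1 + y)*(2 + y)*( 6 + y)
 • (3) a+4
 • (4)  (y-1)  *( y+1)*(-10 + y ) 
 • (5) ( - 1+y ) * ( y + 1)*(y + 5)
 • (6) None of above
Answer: 1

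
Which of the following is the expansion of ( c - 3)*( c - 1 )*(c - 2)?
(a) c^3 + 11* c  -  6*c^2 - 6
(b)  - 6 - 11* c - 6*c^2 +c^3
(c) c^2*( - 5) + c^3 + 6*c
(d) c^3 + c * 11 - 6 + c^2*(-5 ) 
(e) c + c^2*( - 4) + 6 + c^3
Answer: a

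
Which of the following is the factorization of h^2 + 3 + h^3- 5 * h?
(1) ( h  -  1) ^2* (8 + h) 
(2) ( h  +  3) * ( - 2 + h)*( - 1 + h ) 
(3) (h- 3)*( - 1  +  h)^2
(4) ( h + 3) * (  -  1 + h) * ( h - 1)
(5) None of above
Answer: 4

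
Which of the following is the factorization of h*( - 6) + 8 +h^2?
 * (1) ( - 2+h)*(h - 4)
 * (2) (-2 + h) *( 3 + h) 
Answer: 1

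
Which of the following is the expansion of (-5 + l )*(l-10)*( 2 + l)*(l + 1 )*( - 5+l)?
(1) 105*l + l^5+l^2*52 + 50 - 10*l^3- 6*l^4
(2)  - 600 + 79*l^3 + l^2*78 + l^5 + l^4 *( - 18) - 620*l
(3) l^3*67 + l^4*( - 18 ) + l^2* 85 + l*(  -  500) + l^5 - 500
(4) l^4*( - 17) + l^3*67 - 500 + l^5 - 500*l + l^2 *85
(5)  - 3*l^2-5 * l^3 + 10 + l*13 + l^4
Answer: 4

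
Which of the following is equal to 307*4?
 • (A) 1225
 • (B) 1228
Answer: B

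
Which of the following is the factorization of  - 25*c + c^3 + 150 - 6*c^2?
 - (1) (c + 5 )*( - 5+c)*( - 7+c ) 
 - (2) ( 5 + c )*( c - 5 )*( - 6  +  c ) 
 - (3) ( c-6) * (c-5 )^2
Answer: 2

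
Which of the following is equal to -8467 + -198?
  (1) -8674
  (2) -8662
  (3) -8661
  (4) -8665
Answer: 4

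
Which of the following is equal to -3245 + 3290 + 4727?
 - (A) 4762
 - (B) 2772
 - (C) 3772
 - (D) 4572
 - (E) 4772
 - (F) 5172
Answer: E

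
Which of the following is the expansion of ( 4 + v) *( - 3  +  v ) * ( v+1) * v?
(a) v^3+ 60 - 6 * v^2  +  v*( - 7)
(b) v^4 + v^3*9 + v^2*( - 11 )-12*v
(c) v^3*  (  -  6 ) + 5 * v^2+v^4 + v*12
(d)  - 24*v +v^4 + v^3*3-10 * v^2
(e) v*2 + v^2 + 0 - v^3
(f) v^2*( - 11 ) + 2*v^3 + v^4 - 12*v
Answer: f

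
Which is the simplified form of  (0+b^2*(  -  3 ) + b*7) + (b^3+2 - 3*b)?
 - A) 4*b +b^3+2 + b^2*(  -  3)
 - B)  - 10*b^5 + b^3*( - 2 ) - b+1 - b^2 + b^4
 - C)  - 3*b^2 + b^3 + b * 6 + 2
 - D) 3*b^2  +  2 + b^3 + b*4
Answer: A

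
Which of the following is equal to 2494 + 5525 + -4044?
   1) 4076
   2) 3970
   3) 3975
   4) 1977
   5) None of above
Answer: 3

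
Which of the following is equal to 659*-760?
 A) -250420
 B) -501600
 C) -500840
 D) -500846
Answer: C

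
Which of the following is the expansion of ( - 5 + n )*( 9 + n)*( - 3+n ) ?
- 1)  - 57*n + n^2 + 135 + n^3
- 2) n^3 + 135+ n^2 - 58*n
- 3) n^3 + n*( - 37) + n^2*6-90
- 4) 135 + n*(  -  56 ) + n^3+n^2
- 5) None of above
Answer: 1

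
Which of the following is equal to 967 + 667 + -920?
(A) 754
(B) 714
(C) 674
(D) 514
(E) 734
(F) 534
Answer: B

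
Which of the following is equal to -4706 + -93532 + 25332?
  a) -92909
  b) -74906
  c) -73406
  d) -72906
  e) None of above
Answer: d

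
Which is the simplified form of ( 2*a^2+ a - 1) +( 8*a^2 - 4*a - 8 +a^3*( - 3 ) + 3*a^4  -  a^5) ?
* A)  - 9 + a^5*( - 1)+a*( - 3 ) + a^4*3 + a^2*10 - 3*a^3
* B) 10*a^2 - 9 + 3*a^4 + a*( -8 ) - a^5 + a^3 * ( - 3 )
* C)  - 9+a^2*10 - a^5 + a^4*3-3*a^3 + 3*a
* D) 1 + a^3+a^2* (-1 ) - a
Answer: A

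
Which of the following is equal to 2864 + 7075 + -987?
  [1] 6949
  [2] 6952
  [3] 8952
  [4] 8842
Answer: 3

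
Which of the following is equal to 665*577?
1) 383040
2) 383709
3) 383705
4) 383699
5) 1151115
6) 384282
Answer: 3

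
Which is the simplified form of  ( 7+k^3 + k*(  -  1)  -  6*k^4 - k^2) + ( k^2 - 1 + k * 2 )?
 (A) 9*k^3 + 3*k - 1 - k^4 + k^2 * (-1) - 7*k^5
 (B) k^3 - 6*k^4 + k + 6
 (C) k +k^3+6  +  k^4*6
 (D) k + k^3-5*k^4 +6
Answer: B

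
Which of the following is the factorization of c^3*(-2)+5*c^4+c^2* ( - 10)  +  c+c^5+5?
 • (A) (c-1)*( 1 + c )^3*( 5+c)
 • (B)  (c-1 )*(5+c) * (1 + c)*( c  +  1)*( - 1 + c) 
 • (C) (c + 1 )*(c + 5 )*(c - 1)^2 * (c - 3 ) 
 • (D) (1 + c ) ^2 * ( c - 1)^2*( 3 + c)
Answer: B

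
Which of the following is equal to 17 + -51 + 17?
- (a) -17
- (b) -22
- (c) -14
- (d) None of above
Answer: a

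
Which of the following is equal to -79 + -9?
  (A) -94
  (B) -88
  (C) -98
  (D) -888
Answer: B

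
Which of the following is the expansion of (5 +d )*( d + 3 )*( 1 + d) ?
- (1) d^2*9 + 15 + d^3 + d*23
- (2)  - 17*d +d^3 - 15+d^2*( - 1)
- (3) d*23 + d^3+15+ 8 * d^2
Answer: 1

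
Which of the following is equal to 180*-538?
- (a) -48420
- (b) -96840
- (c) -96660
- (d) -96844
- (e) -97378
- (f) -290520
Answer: b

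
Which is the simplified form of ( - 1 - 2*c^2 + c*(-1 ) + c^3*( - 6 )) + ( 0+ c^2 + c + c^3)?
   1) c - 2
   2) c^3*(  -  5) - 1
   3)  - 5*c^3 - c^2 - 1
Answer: 3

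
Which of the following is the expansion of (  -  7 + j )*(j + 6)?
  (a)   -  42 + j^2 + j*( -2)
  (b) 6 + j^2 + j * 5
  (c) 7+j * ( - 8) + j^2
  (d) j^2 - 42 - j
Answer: d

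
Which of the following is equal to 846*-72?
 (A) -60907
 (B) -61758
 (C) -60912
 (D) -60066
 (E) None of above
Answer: C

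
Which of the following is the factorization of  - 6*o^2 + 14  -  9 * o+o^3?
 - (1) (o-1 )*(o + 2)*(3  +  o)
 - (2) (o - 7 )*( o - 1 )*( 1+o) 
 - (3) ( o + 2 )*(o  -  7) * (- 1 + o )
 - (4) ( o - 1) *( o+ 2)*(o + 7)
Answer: 3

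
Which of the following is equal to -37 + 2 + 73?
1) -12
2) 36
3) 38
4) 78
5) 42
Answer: 3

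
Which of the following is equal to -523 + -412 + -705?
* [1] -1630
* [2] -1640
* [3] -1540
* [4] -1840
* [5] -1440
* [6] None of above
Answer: 2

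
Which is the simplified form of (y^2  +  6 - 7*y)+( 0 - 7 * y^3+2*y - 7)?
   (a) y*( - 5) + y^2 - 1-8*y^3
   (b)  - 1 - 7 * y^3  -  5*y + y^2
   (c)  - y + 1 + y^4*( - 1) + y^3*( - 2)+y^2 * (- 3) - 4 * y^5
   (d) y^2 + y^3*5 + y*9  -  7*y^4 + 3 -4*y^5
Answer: b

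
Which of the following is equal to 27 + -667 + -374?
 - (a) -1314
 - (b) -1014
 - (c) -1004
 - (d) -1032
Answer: b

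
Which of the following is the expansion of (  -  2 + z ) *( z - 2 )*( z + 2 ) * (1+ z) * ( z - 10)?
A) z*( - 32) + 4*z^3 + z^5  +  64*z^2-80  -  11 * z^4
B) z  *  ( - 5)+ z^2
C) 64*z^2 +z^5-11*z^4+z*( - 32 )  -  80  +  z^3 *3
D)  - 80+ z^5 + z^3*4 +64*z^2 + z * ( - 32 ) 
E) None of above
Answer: A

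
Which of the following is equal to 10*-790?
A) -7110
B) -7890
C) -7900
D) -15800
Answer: C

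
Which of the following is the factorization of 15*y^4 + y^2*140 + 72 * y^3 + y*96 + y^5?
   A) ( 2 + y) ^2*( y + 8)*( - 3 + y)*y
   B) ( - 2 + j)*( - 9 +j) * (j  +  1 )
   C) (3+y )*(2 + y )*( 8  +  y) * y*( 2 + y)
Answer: C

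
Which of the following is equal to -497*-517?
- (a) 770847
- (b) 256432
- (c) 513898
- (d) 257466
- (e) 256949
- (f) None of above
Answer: e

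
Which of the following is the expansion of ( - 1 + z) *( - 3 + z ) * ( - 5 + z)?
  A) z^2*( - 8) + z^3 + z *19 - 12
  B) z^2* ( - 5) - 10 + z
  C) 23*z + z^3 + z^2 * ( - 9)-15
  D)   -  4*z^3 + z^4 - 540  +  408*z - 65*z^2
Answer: C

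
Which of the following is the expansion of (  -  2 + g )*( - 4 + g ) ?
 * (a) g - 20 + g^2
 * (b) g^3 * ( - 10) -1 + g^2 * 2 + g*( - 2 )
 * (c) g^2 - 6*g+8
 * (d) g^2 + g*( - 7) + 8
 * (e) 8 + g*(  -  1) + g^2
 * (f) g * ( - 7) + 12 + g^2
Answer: c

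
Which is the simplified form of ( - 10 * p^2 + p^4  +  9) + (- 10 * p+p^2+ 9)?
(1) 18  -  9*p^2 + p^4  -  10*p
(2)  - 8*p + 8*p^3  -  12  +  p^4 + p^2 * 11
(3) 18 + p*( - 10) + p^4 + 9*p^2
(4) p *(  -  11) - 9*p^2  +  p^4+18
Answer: 1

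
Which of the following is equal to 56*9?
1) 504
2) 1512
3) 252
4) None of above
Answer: 1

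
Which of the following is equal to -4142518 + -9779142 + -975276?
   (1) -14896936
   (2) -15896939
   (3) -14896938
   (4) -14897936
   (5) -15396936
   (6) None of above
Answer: 1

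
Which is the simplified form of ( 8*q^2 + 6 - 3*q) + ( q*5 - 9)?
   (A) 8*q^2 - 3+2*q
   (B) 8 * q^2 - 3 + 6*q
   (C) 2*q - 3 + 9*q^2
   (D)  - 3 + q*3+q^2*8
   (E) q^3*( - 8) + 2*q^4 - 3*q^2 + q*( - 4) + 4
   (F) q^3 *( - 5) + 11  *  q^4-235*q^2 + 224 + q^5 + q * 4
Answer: A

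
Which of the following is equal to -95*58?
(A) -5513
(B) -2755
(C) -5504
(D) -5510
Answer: D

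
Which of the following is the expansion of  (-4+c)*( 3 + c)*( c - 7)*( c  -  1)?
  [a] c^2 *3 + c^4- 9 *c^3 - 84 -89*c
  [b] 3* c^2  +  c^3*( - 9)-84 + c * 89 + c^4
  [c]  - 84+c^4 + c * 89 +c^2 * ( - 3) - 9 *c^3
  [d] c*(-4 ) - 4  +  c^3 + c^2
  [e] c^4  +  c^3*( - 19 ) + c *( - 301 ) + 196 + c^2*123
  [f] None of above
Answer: b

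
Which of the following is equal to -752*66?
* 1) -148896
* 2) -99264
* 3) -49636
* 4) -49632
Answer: 4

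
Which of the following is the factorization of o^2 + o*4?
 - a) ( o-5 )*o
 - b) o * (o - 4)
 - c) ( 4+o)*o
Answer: c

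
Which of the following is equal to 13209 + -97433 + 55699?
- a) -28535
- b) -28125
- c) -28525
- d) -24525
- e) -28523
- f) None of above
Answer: c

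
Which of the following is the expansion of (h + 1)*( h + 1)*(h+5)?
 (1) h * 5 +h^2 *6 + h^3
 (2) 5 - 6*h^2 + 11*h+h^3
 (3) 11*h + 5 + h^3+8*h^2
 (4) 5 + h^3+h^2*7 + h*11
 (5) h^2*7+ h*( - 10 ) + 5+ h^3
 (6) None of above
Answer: 4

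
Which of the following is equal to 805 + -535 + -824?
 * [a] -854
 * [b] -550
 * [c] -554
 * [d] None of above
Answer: c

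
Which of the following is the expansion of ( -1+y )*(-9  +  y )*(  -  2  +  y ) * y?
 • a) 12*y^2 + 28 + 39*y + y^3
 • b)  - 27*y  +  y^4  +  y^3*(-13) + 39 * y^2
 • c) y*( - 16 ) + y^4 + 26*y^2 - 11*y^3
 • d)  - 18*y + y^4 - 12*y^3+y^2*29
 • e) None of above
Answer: d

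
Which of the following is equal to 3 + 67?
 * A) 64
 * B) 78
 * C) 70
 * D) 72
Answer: C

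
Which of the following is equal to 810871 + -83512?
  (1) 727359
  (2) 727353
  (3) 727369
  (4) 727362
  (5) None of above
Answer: 1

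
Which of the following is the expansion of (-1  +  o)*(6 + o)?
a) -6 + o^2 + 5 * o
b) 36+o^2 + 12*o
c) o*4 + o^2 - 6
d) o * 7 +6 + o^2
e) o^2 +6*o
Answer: a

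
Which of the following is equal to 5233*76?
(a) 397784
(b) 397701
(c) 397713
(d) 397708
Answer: d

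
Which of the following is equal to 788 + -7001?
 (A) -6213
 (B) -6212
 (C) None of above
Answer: A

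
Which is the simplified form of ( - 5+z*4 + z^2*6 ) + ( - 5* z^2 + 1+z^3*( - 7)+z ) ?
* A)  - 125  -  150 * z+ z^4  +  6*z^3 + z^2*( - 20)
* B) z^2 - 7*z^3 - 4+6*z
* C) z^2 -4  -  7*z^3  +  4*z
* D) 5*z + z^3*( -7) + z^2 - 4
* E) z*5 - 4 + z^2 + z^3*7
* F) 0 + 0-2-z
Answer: D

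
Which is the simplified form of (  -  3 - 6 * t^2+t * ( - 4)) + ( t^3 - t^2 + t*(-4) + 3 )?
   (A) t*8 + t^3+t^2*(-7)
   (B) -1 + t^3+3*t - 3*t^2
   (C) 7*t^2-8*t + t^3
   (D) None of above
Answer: D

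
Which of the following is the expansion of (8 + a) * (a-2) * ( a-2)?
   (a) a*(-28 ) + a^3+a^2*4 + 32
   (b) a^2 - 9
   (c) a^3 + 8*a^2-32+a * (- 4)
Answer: a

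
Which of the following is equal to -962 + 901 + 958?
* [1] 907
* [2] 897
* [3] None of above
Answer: 2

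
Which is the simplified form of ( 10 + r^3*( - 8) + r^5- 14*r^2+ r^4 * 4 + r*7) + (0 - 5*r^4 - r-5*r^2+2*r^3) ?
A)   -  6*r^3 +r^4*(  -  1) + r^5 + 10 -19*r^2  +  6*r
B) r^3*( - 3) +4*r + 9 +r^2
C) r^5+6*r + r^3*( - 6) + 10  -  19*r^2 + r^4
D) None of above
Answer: A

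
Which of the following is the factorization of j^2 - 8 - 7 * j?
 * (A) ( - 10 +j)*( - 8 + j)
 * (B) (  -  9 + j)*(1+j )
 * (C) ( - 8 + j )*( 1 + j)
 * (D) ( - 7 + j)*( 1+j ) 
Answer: C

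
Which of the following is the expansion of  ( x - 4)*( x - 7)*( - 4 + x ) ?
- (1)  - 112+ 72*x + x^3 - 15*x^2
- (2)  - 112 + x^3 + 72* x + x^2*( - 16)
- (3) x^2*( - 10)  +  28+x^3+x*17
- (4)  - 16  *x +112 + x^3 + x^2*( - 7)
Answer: 1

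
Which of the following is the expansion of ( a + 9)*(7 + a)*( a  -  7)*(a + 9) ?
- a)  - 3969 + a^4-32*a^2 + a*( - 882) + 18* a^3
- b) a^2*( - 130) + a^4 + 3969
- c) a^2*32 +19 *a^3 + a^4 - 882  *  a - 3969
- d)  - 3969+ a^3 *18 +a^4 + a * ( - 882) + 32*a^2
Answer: d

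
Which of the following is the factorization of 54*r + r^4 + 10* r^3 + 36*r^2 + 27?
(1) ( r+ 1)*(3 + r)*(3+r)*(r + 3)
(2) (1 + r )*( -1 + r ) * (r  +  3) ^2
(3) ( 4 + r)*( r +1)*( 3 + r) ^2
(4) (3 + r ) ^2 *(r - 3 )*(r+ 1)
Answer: 1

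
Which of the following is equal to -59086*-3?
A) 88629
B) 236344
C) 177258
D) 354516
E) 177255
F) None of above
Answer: C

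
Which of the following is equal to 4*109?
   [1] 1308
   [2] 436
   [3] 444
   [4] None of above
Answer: 2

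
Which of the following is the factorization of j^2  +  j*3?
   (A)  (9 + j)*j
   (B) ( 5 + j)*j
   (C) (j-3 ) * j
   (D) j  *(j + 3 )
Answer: D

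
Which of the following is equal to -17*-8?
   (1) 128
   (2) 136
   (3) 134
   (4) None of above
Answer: 2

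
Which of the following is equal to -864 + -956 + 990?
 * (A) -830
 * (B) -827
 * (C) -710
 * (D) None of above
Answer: A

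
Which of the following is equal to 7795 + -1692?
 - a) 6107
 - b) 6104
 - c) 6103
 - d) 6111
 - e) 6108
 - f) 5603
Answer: c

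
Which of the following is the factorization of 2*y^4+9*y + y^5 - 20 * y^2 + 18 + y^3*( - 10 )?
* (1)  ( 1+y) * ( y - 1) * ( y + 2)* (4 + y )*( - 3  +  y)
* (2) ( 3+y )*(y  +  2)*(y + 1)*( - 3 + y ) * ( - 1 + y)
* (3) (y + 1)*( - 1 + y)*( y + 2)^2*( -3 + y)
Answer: 2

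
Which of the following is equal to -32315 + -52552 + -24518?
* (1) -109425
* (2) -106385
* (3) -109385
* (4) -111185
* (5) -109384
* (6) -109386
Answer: 3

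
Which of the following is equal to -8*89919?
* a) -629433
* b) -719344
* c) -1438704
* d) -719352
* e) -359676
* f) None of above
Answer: d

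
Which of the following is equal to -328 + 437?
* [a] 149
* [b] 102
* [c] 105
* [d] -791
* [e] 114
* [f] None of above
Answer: f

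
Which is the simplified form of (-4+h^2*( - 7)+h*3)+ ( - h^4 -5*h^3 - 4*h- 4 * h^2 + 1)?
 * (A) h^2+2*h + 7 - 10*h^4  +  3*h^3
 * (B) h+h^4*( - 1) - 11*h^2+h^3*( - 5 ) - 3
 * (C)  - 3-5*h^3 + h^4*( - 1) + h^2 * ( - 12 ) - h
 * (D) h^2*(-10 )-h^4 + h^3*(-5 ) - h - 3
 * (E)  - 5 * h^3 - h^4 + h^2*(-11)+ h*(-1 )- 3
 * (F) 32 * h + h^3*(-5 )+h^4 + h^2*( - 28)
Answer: E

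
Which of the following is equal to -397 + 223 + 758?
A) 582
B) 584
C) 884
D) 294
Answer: B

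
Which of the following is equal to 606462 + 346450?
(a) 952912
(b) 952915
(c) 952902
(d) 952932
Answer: a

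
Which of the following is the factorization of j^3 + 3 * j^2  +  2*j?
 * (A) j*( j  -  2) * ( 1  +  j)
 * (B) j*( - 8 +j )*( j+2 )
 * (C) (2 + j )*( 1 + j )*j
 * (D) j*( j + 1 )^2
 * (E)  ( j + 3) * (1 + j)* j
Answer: C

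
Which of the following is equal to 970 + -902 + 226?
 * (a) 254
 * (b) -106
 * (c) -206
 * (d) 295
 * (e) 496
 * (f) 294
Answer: f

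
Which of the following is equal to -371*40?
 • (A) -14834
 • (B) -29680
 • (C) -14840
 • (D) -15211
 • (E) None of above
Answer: C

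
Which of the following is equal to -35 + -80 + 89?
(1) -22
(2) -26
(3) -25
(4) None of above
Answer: 2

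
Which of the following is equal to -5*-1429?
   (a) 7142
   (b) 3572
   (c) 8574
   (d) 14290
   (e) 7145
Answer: e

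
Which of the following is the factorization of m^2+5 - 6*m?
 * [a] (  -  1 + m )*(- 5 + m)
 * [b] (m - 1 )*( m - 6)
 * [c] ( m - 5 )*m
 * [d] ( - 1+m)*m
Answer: a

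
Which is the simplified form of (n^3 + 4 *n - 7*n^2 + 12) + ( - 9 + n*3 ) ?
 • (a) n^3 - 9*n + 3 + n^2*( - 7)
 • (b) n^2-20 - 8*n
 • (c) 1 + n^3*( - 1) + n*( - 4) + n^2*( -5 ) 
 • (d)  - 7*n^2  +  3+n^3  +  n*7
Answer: d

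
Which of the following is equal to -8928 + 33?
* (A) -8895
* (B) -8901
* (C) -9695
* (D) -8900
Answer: A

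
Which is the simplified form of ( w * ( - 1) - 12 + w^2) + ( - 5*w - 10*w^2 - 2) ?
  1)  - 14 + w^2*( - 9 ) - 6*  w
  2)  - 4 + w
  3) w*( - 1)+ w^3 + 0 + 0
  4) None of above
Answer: 1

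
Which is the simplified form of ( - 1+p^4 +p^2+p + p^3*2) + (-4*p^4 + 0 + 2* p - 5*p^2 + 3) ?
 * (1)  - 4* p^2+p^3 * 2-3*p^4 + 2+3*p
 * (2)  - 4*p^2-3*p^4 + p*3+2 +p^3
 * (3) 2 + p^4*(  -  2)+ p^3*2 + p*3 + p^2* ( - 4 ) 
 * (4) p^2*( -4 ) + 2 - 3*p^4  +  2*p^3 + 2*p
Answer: 1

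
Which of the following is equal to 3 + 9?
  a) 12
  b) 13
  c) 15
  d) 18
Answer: a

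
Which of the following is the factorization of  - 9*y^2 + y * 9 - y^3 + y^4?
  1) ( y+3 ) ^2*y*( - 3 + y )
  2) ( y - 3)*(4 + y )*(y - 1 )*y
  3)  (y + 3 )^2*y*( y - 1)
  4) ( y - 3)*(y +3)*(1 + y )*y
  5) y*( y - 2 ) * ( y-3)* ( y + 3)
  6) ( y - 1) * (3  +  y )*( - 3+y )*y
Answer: 6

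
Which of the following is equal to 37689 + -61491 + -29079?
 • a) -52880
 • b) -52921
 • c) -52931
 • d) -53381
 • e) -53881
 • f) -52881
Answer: f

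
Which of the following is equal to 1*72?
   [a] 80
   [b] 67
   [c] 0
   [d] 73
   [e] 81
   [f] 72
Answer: f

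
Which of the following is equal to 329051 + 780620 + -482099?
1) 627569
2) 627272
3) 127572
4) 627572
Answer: 4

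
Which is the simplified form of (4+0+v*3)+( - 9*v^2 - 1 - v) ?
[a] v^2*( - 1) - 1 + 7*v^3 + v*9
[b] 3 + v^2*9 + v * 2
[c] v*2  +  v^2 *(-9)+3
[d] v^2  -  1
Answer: c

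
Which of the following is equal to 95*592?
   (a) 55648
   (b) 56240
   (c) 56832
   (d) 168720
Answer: b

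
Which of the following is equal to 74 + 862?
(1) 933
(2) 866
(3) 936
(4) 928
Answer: 3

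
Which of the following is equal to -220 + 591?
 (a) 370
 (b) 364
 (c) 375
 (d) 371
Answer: d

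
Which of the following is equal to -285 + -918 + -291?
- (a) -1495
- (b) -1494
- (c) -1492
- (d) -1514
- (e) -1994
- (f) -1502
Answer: b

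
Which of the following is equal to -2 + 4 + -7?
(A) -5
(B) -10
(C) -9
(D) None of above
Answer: A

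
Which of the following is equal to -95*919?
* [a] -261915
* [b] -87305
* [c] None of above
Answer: b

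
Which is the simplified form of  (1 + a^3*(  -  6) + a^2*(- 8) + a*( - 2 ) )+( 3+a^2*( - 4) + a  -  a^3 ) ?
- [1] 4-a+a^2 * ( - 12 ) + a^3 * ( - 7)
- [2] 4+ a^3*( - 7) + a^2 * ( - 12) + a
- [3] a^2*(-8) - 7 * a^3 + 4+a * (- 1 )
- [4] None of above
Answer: 1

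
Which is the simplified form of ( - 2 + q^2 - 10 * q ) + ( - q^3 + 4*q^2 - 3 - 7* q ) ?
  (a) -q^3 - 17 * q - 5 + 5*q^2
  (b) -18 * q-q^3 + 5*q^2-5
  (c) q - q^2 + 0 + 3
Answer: a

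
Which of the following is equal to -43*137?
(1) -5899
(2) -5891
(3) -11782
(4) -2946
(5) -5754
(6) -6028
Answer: 2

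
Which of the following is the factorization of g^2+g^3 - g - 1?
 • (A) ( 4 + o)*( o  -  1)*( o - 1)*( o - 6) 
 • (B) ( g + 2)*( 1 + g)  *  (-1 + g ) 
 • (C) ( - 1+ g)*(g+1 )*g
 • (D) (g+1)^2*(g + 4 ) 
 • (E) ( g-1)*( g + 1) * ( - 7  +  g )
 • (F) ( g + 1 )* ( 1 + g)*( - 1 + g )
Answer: F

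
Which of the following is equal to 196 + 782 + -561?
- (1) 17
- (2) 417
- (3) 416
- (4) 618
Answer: 2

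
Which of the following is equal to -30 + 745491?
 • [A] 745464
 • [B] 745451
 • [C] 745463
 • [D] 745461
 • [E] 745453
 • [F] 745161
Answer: D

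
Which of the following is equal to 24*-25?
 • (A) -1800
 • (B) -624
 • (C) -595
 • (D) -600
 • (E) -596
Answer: D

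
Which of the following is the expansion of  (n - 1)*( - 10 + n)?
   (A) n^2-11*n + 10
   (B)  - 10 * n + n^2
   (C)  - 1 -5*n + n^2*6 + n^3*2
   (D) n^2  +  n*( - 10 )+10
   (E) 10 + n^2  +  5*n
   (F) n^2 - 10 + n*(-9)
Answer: A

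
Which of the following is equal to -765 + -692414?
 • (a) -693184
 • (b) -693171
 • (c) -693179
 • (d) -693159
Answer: c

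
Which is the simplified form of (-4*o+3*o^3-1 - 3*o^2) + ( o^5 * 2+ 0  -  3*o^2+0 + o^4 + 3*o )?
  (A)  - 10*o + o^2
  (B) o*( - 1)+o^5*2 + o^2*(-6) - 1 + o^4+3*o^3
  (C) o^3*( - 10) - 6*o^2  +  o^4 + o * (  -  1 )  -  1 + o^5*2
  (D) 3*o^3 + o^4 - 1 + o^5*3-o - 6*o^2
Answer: B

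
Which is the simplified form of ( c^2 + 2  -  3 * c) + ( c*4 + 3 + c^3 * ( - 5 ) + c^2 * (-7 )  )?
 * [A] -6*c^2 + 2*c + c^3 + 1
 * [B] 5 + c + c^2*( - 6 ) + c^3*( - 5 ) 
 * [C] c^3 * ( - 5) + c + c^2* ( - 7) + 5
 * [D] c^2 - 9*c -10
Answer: B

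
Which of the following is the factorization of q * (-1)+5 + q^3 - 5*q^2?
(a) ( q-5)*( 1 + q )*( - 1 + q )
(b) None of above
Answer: a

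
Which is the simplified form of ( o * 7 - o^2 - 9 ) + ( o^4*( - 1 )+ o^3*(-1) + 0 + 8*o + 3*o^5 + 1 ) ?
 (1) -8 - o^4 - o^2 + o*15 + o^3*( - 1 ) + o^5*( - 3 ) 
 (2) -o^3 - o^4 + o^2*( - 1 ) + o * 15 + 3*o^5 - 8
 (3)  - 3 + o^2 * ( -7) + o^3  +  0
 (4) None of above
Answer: 2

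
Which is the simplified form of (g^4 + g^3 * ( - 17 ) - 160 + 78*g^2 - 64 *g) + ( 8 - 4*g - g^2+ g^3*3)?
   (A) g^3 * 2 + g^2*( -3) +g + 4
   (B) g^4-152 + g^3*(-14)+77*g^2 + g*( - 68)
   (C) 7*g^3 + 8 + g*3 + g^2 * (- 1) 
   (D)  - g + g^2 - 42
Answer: B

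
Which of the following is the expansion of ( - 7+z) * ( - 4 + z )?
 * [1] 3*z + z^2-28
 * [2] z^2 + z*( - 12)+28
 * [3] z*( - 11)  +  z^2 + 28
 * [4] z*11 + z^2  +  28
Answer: 3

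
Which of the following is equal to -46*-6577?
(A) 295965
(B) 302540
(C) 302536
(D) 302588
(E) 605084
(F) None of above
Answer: F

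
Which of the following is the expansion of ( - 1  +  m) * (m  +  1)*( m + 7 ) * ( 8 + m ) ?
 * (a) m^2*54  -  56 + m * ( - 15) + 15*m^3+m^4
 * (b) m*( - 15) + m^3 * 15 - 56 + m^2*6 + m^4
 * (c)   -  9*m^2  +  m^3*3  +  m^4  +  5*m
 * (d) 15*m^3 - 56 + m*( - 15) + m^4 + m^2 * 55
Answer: d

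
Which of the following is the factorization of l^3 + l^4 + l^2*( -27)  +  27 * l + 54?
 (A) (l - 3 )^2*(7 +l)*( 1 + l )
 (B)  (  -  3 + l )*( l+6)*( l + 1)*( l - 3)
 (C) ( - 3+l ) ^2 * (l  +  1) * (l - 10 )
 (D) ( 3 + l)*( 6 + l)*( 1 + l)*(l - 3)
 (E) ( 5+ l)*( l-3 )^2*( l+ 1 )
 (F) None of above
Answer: B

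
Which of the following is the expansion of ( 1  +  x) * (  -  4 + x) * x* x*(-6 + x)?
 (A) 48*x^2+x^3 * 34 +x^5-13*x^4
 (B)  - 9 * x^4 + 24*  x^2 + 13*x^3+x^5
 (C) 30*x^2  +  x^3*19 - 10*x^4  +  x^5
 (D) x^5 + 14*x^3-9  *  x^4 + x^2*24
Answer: D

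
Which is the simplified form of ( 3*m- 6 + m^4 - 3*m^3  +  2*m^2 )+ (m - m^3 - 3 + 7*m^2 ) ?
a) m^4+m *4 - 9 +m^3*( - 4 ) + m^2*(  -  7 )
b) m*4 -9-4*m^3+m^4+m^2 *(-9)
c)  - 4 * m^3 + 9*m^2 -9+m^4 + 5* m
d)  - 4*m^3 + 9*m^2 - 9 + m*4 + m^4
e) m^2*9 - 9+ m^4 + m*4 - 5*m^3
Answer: d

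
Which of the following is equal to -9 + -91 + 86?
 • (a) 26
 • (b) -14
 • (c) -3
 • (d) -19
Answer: b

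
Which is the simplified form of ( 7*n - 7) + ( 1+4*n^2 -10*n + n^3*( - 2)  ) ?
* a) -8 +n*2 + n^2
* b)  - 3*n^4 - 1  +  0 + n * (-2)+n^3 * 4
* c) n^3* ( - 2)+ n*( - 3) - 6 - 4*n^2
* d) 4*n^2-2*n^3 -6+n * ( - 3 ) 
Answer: d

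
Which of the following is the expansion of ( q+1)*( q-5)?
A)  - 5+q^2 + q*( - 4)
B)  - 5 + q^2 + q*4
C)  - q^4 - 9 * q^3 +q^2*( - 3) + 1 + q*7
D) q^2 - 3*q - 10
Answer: A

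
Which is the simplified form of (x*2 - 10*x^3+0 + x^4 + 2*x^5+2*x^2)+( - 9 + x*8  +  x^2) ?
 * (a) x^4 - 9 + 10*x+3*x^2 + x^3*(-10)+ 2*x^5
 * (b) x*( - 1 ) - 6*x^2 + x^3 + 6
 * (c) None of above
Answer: a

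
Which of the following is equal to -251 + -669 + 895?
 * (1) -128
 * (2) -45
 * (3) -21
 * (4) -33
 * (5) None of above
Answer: 5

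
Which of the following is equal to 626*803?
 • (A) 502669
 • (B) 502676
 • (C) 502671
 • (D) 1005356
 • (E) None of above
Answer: E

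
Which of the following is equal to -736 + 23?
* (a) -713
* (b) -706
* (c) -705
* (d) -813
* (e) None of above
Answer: a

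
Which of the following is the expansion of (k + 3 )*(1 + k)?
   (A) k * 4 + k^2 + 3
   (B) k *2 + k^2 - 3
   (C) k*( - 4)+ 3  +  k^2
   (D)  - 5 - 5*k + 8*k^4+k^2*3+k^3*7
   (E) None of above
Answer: A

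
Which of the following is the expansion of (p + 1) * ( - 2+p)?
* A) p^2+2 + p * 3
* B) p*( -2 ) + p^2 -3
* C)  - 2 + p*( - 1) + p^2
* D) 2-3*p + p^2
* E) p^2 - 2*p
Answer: C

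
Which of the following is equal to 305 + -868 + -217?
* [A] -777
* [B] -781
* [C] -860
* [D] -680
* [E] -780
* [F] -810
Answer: E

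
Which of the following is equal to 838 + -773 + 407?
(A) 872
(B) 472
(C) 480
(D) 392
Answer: B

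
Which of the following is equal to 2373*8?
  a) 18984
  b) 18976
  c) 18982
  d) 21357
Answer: a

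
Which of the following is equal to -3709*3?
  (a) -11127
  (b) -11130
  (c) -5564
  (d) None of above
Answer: a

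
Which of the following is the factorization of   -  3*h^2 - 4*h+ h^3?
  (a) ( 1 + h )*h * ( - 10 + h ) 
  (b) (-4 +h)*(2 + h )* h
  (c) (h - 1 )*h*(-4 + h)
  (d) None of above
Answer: d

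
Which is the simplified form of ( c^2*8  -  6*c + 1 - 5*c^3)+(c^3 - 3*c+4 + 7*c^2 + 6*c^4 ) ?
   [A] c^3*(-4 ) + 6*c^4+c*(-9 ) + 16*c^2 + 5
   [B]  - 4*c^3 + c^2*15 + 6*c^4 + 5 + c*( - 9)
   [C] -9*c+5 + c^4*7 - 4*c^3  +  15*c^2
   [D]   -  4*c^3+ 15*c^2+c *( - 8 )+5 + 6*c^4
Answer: B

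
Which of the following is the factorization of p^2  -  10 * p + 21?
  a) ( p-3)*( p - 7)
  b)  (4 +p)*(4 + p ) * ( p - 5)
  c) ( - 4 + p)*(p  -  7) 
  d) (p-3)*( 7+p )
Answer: a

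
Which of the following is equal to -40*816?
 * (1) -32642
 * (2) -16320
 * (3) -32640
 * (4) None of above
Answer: 3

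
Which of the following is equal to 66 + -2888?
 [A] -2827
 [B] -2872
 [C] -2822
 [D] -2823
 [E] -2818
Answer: C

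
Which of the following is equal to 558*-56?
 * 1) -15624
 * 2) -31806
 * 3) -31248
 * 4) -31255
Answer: 3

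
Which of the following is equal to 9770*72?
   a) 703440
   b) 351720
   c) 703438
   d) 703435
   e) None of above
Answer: a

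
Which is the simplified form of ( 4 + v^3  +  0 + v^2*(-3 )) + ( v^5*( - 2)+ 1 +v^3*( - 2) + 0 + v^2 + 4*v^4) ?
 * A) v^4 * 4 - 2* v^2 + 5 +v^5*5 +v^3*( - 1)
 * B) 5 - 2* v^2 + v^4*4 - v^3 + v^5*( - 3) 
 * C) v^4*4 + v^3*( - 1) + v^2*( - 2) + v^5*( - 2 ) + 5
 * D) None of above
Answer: C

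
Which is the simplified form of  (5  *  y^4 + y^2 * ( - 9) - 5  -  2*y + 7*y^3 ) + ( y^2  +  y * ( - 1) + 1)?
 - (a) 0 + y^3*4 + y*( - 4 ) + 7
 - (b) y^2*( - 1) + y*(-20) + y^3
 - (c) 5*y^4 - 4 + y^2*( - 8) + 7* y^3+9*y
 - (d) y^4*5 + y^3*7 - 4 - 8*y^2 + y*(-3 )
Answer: d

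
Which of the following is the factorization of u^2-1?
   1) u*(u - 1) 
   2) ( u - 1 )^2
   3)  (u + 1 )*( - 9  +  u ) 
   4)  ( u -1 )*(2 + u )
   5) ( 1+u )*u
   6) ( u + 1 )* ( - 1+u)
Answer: 6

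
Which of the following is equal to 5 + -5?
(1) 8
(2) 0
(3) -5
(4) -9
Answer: 2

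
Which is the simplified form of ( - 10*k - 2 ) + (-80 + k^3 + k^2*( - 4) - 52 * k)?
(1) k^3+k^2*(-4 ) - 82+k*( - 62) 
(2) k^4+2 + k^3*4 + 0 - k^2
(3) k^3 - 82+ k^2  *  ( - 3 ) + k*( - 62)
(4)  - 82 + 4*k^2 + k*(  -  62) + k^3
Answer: 1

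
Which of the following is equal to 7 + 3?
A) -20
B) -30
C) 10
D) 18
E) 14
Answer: C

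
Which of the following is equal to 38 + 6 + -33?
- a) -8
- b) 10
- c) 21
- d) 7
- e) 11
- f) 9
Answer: e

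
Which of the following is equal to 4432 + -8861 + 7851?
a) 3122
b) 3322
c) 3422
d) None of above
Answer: c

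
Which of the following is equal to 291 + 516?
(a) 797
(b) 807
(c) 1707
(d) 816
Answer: b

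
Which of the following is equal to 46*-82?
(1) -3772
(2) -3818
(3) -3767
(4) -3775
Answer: 1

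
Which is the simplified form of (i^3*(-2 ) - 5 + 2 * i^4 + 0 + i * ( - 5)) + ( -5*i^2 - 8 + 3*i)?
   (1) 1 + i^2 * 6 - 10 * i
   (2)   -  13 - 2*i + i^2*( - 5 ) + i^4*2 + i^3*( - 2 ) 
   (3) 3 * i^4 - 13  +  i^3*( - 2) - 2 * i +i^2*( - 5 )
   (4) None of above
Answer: 2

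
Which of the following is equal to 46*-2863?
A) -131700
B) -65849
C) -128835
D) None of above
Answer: D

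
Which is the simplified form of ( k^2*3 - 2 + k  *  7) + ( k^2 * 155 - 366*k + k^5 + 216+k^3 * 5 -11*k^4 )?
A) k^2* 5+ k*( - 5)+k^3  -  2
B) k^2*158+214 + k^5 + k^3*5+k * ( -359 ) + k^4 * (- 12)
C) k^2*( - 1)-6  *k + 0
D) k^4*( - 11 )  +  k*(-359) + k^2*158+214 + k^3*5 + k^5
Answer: D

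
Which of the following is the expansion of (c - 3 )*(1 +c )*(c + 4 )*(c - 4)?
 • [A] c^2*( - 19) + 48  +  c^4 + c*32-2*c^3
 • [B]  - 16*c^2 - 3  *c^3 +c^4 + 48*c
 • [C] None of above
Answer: A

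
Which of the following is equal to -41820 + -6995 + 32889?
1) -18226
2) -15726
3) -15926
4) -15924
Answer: 3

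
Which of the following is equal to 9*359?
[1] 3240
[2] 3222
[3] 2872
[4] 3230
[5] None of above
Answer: 5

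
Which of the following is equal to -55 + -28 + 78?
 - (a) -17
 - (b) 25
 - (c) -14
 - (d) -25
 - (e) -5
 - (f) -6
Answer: e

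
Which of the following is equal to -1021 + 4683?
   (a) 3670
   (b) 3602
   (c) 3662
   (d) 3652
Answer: c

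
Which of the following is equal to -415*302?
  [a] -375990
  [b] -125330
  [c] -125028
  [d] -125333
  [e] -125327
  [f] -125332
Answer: b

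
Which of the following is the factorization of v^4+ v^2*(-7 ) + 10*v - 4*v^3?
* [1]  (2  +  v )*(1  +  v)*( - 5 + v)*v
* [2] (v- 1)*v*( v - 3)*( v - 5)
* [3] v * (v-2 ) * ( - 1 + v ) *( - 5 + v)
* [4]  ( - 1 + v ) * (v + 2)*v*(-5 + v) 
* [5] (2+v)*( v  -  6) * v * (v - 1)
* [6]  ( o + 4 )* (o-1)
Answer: 4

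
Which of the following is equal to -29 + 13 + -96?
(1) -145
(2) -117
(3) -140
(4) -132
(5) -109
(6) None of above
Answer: 6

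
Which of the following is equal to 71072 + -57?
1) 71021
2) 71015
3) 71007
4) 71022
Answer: 2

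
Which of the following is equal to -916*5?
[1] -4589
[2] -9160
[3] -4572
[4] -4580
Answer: 4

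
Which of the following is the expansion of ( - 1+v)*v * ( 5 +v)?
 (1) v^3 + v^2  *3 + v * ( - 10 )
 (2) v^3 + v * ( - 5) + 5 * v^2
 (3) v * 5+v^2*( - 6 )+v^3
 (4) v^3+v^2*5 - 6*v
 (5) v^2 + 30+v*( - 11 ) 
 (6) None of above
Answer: 6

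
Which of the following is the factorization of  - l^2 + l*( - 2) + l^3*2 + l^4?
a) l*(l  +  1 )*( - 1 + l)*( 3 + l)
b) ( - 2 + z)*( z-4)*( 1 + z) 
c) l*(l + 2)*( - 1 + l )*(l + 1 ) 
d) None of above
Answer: c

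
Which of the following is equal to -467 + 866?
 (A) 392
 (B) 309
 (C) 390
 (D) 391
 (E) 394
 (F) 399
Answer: F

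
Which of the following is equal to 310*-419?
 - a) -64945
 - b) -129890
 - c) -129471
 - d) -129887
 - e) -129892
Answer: b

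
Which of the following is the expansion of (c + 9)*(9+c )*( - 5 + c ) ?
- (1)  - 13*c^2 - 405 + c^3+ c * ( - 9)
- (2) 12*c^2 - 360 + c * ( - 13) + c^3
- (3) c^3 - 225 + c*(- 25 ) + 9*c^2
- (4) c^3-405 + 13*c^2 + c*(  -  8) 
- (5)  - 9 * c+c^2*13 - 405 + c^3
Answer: 5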